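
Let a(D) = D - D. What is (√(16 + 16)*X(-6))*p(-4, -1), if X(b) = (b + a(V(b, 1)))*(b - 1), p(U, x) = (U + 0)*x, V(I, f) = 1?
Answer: 672*√2 ≈ 950.35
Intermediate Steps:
p(U, x) = U*x
a(D) = 0
X(b) = b*(-1 + b) (X(b) = (b + 0)*(b - 1) = b*(-1 + b))
(√(16 + 16)*X(-6))*p(-4, -1) = (√(16 + 16)*(-6*(-1 - 6)))*(-4*(-1)) = (√32*(-6*(-7)))*4 = ((4*√2)*42)*4 = (168*√2)*4 = 672*√2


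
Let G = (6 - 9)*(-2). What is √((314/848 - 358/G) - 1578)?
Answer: I*√662279838/636 ≈ 40.464*I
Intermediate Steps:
G = 6 (G = -3*(-2) = 6)
√((314/848 - 358/G) - 1578) = √((314/848 - 358/6) - 1578) = √((314*(1/848) - 358*⅙) - 1578) = √((157/424 - 179/3) - 1578) = √(-75425/1272 - 1578) = √(-2082641/1272) = I*√662279838/636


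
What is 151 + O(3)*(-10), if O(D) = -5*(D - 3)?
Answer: 151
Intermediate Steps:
O(D) = 15 - 5*D (O(D) = -5*(-3 + D) = 15 - 5*D)
151 + O(3)*(-10) = 151 + (15 - 5*3)*(-10) = 151 + (15 - 15)*(-10) = 151 + 0*(-10) = 151 + 0 = 151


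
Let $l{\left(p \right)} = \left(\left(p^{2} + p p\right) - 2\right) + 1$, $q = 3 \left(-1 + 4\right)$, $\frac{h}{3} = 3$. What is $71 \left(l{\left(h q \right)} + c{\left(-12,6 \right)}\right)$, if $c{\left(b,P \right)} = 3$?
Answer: $931804$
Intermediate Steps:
$h = 9$ ($h = 3 \cdot 3 = 9$)
$q = 9$ ($q = 3 \cdot 3 = 9$)
$l{\left(p \right)} = -1 + 2 p^{2}$ ($l{\left(p \right)} = \left(\left(p^{2} + p^{2}\right) - 2\right) + 1 = \left(2 p^{2} - 2\right) + 1 = \left(-2 + 2 p^{2}\right) + 1 = -1 + 2 p^{2}$)
$71 \left(l{\left(h q \right)} + c{\left(-12,6 \right)}\right) = 71 \left(\left(-1 + 2 \left(9 \cdot 9\right)^{2}\right) + 3\right) = 71 \left(\left(-1 + 2 \cdot 81^{2}\right) + 3\right) = 71 \left(\left(-1 + 2 \cdot 6561\right) + 3\right) = 71 \left(\left(-1 + 13122\right) + 3\right) = 71 \left(13121 + 3\right) = 71 \cdot 13124 = 931804$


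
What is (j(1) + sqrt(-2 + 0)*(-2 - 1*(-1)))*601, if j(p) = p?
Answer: 601 - 601*I*sqrt(2) ≈ 601.0 - 849.94*I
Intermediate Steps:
(j(1) + sqrt(-2 + 0)*(-2 - 1*(-1)))*601 = (1 + sqrt(-2 + 0)*(-2 - 1*(-1)))*601 = (1 + sqrt(-2)*(-2 + 1))*601 = (1 + (I*sqrt(2))*(-1))*601 = (1 - I*sqrt(2))*601 = 601 - 601*I*sqrt(2)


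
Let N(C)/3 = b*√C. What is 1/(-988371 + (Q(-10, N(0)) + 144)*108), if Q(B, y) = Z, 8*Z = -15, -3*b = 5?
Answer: -2/1946043 ≈ -1.0277e-6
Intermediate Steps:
b = -5/3 (b = -⅓*5 = -5/3 ≈ -1.6667)
N(C) = -5*√C (N(C) = 3*(-5*√C/3) = -5*√C)
Z = -15/8 (Z = (⅛)*(-15) = -15/8 ≈ -1.8750)
Q(B, y) = -15/8
1/(-988371 + (Q(-10, N(0)) + 144)*108) = 1/(-988371 + (-15/8 + 144)*108) = 1/(-988371 + (1137/8)*108) = 1/(-988371 + 30699/2) = 1/(-1946043/2) = -2/1946043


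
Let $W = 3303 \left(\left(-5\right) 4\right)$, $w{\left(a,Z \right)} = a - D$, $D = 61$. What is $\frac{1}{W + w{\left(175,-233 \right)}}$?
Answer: $- \frac{1}{65946} \approx -1.5164 \cdot 10^{-5}$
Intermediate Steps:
$w{\left(a,Z \right)} = -61 + a$ ($w{\left(a,Z \right)} = a - 61 = -61 + a$)
$W = -66060$ ($W = 3303 \left(-20\right) = -66060$)
$\frac{1}{W + w{\left(175,-233 \right)}} = \frac{1}{-66060 + \left(-61 + 175\right)} = \frac{1}{-66060 + 114} = \frac{1}{-65946} = - \frac{1}{65946}$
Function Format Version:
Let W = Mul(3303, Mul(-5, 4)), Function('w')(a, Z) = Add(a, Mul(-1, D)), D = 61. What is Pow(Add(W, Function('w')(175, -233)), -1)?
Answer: Rational(-1, 65946) ≈ -1.5164e-5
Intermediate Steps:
Function('w')(a, Z) = Add(-61, a) (Function('w')(a, Z) = Add(a, Mul(-1, 61)) = Add(a, -61) = Add(-61, a))
W = -66060 (W = Mul(3303, -20) = -66060)
Pow(Add(W, Function('w')(175, -233)), -1) = Pow(Add(-66060, Add(-61, 175)), -1) = Pow(Add(-66060, 114), -1) = Pow(-65946, -1) = Rational(-1, 65946)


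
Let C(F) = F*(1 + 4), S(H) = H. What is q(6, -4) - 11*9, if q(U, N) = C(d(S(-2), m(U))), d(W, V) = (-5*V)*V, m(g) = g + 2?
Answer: -1699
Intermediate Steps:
m(g) = 2 + g
d(W, V) = -5*V²
C(F) = 5*F (C(F) = F*5 = 5*F)
q(U, N) = -25*(2 + U)² (q(U, N) = 5*(-5*(2 + U)²) = -25*(2 + U)²)
q(6, -4) - 11*9 = -25*(2 + 6)² - 11*9 = -25*8² - 99 = -25*64 - 99 = -1600 - 99 = -1699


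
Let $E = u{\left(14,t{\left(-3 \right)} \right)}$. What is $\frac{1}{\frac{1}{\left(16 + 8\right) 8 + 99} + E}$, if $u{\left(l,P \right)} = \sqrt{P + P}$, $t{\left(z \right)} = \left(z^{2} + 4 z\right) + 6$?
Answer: $- \frac{291}{508085} + \frac{84681 \sqrt{6}}{508085} \approx 0.40768$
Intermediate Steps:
$t{\left(z \right)} = 6 + z^{2} + 4 z$
$u{\left(l,P \right)} = \sqrt{2} \sqrt{P}$ ($u{\left(l,P \right)} = \sqrt{2 P} = \sqrt{2} \sqrt{P}$)
$E = \sqrt{6}$ ($E = \sqrt{2} \sqrt{6 + \left(-3\right)^{2} + 4 \left(-3\right)} = \sqrt{2} \sqrt{6 + 9 - 12} = \sqrt{2} \sqrt{3} = \sqrt{6} \approx 2.4495$)
$\frac{1}{\frac{1}{\left(16 + 8\right) 8 + 99} + E} = \frac{1}{\frac{1}{\left(16 + 8\right) 8 + 99} + \sqrt{6}} = \frac{1}{\frac{1}{24 \cdot 8 + 99} + \sqrt{6}} = \frac{1}{\frac{1}{192 + 99} + \sqrt{6}} = \frac{1}{\frac{1}{291} + \sqrt{6}}$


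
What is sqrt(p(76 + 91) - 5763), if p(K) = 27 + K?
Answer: I*sqrt(5569) ≈ 74.626*I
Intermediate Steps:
sqrt(p(76 + 91) - 5763) = sqrt((27 + (76 + 91)) - 5763) = sqrt((27 + 167) - 5763) = sqrt(194 - 5763) = sqrt(-5569) = I*sqrt(5569)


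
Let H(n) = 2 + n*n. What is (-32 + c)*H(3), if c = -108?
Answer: -1540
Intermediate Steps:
H(n) = 2 + n**2
(-32 + c)*H(3) = (-32 - 108)*(2 + 3**2) = -140*(2 + 9) = -140*11 = -1540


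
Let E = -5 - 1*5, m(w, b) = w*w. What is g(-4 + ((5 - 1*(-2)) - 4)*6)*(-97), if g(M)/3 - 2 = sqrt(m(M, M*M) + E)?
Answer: -582 - 291*sqrt(186) ≈ -4550.7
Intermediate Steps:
m(w, b) = w**2
E = -10 (E = -5 - 5 = -10)
g(M) = 6 + 3*sqrt(-10 + M**2) (g(M) = 6 + 3*sqrt(M**2 - 10) = 6 + 3*sqrt(-10 + M**2))
g(-4 + ((5 - 1*(-2)) - 4)*6)*(-97) = (6 + 3*sqrt(-10 + (-4 + ((5 - 1*(-2)) - 4)*6)**2))*(-97) = (6 + 3*sqrt(-10 + (-4 + ((5 + 2) - 4)*6)**2))*(-97) = (6 + 3*sqrt(-10 + (-4 + (7 - 4)*6)**2))*(-97) = (6 + 3*sqrt(-10 + (-4 + 3*6)**2))*(-97) = (6 + 3*sqrt(-10 + (-4 + 18)**2))*(-97) = (6 + 3*sqrt(-10 + 14**2))*(-97) = (6 + 3*sqrt(-10 + 196))*(-97) = (6 + 3*sqrt(186))*(-97) = -582 - 291*sqrt(186)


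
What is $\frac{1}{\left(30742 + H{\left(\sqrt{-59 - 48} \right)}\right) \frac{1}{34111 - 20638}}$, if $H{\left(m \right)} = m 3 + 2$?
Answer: $\frac{46023768}{105021611} - \frac{4491 i \sqrt{107}}{105021611} \approx 0.43823 - 0.00044234 i$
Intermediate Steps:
$H{\left(m \right)} = 2 + 3 m$ ($H{\left(m \right)} = 3 m + 2 = 2 + 3 m$)
$\frac{1}{\left(30742 + H{\left(\sqrt{-59 - 48} \right)}\right) \frac{1}{34111 - 20638}} = \frac{1}{\left(30742 + \left(2 + 3 \sqrt{-59 - 48}\right)\right) \frac{1}{34111 - 20638}} = \frac{1}{\left(30742 + \left(2 + 3 \sqrt{-107}\right)\right) \frac{1}{13473}} = \frac{1}{\left(30742 + \left(2 + 3 i \sqrt{107}\right)\right) \frac{1}{13473}} = \frac{1}{\left(30744 + 3 i \sqrt{107}\right) \frac{1}{13473}} = \frac{1}{\frac{3416}{1497} + \frac{i \sqrt{107}}{4491}}$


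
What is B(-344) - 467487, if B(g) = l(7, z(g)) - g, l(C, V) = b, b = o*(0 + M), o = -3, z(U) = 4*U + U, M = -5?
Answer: -467128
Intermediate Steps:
z(U) = 5*U
b = 15 (b = -3*(0 - 5) = -3*(-5) = 15)
l(C, V) = 15
B(g) = 15 - g
B(-344) - 467487 = (15 - 1*(-344)) - 467487 = (15 + 344) - 467487 = 359 - 467487 = -467128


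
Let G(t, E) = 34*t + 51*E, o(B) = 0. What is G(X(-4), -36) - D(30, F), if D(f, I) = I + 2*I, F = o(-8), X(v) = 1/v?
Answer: -3689/2 ≈ -1844.5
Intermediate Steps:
F = 0
D(f, I) = 3*I
G(X(-4), -36) - D(30, F) = (34/(-4) + 51*(-36)) - 3*0 = (34*(-¼) - 1836) - 1*0 = (-17/2 - 1836) + 0 = -3689/2 + 0 = -3689/2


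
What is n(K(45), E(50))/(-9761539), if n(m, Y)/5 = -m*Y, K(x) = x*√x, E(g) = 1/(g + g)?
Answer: 27*√5/39046156 ≈ 1.5462e-6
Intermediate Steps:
E(g) = 1/(2*g)
K(x) = x^(3/2)
n(m, Y) = -5*Y*m (n(m, Y) = 5*(-m*Y) = 5*(-Y*m) = -5*Y*m)
n(K(45), E(50))/(-9761539) = -5*(½)/50*45^(3/2)/(-9761539) = -5*(½)*(1/50)*135*√5*(-1/9761539) = -5*1/100*135*√5*(-1/9761539) = -27*√5/4*(-1/9761539) = 27*√5/39046156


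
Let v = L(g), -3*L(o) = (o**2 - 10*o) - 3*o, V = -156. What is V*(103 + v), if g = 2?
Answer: -17212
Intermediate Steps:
L(o) = -o**2/3 + 13*o/3 (L(o) = -((o**2 - 10*o) - 3*o)/3 = -(o**2 - 13*o)/3 = -o**2/3 + 13*o/3)
v = 22/3 (v = (1/3)*2*(13 - 1*2) = (1/3)*2*(13 - 2) = (1/3)*2*11 = 22/3 ≈ 7.3333)
V*(103 + v) = -156*(103 + 22/3) = -156*331/3 = -17212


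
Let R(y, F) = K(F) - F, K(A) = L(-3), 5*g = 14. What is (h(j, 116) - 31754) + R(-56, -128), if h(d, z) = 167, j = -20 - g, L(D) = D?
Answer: -31462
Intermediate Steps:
g = 14/5 (g = (1/5)*14 = 14/5 ≈ 2.8000)
j = -114/5 (j = -20 - 1*14/5 = -20 - 14/5 = -114/5 ≈ -22.800)
K(A) = -3
R(y, F) = -3 - F
(h(j, 116) - 31754) + R(-56, -128) = (167 - 31754) + (-3 - 1*(-128)) = -31587 + (-3 + 128) = -31587 + 125 = -31462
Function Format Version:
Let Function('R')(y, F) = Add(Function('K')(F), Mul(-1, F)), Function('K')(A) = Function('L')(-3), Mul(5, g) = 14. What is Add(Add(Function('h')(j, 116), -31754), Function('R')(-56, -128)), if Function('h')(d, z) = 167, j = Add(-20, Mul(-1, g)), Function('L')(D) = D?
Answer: -31462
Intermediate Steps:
g = Rational(14, 5) (g = Mul(Rational(1, 5), 14) = Rational(14, 5) ≈ 2.8000)
j = Rational(-114, 5) (j = Add(-20, Mul(-1, Rational(14, 5))) = Add(-20, Rational(-14, 5)) = Rational(-114, 5) ≈ -22.800)
Function('K')(A) = -3
Function('R')(y, F) = Add(-3, Mul(-1, F))
Add(Add(Function('h')(j, 116), -31754), Function('R')(-56, -128)) = Add(Add(167, -31754), Add(-3, Mul(-1, -128))) = Add(-31587, Add(-3, 128)) = Add(-31587, 125) = -31462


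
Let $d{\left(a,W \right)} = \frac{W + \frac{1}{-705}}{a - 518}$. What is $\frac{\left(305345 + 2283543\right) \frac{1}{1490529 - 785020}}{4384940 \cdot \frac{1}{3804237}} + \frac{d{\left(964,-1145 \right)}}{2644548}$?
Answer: $\frac{204736904972648325617897}{64310465328744672211860} \approx 3.1836$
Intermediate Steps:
$d{\left(a,W \right)} = \frac{- \frac{1}{705} + W}{-518 + a}$ ($d{\left(a,W \right)} = \frac{W - \frac{1}{705}}{-518 + a} = \frac{- \frac{1}{705} + W}{-518 + a}$)
$\frac{\left(305345 + 2283543\right) \frac{1}{1490529 - 785020}}{4384940 \cdot \frac{1}{3804237}} + \frac{d{\left(964,-1145 \right)}}{2644548} = \frac{\left(305345 + 2283543\right) \frac{1}{1490529 - 785020}}{4384940 \cdot \frac{1}{3804237}} + \frac{\frac{1}{-518 + 964} \left(- \frac{1}{705} - 1145\right)}{2644548} = \frac{2588888 \cdot \frac{1}{705509}}{4384940 \cdot \frac{1}{3804237}} + \frac{1}{446} \left(- \frac{807226}{705}\right) \frac{1}{2644548} = \frac{2588888 \cdot \frac{1}{705509}}{\frac{4384940}{3804237}} + \frac{1}{446} \left(- \frac{807226}{705}\right) \frac{1}{2644548} = \frac{2588888}{705509} \cdot \frac{3804237}{4384940} - \frac{403613}{415762613820} = \frac{2462185879614}{773403658615} - \frac{403613}{415762613820} = \frac{204736904972648325617897}{64310465328744672211860}$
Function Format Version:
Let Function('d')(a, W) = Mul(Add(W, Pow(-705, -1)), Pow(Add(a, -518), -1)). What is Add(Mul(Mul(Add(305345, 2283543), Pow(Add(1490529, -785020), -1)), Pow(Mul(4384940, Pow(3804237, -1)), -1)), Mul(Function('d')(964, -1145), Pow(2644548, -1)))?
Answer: Rational(204736904972648325617897, 64310465328744672211860) ≈ 3.1836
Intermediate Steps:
Function('d')(a, W) = Mul(Pow(Add(-518, a), -1), Add(Rational(-1, 705), W)) (Function('d')(a, W) = Mul(Add(W, Rational(-1, 705)), Pow(Add(-518, a), -1)) = Mul(Add(Rational(-1, 705), W), Pow(Add(-518, a), -1)) = Mul(Pow(Add(-518, a), -1), Add(Rational(-1, 705), W)))
Add(Mul(Mul(Add(305345, 2283543), Pow(Add(1490529, -785020), -1)), Pow(Mul(4384940, Pow(3804237, -1)), -1)), Mul(Function('d')(964, -1145), Pow(2644548, -1))) = Add(Mul(Mul(Add(305345, 2283543), Pow(Add(1490529, -785020), -1)), Pow(Mul(4384940, Pow(3804237, -1)), -1)), Mul(Mul(Pow(Add(-518, 964), -1), Add(Rational(-1, 705), -1145)), Pow(2644548, -1))) = Add(Mul(Mul(2588888, Pow(705509, -1)), Pow(Mul(4384940, Rational(1, 3804237)), -1)), Mul(Mul(Pow(446, -1), Rational(-807226, 705)), Rational(1, 2644548))) = Add(Mul(Mul(2588888, Rational(1, 705509)), Pow(Rational(4384940, 3804237), -1)), Mul(Mul(Rational(1, 446), Rational(-807226, 705)), Rational(1, 2644548))) = Add(Mul(Rational(2588888, 705509), Rational(3804237, 4384940)), Mul(Rational(-403613, 157215), Rational(1, 2644548))) = Add(Rational(2462185879614, 773403658615), Rational(-403613, 415762613820)) = Rational(204736904972648325617897, 64310465328744672211860)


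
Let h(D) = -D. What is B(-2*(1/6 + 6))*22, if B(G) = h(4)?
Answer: -88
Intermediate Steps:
B(G) = -4 (B(G) = -1*4 = -4)
B(-2*(1/6 + 6))*22 = -4*22 = -88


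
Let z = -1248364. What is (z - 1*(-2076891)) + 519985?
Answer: 1348512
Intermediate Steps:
(z - 1*(-2076891)) + 519985 = (-1248364 - 1*(-2076891)) + 519985 = (-1248364 + 2076891) + 519985 = 828527 + 519985 = 1348512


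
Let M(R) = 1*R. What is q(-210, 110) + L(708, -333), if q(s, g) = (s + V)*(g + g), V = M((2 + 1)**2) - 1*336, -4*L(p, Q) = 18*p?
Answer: -121326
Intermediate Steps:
M(R) = R
L(p, Q) = -9*p/2
V = -327 (V = (2 + 1)**2 - 1*336 = 3**2 - 336 = 9 - 336 = -327)
q(s, g) = 2*g*(-327 + s) (q(s, g) = (s - 327)*(g + g) = (-327 + s)*(2*g) = 2*g*(-327 + s))
q(-210, 110) + L(708, -333) = 2*110*(-327 - 210) - 9/2*708 = 2*110*(-537) - 3186 = -118140 - 3186 = -121326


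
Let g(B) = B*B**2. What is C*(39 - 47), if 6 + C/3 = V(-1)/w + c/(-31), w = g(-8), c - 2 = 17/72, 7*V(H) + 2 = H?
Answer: 6070907/41664 ≈ 145.71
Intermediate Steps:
g(B) = B**3
V(H) = -2/7 + H/7
c = 161/72 (c = 2 + 17/72 = 161/72 ≈ 2.2361)
w = -512 (w = (-8)**3 = -512)
C = -6070907/333312 (C = -18 + 3*((-2/7 + (1/7)*(-1))/(-512) + (161/72)/(-31)) = -18 + 3*((-2/7 - 1/7)*(-1/512) + (161/72)*(-1/31)) = -18 + 3*(-3/7*(-1/512) - 161/2232) = -18 + 3*(3/3584 - 161/2232) = -18 + 3*(-71291/999936) = -18 - 71291/333312 = -6070907/333312 ≈ -18.214)
C*(39 - 47) = -6070907*(39 - 47)/333312 = -6070907/333312*(-8) = 6070907/41664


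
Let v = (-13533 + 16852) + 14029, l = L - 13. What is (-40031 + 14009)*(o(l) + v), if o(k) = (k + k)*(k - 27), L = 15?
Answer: -448827456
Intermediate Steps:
l = 2 (l = 15 - 13 = 2)
o(k) = 2*k*(-27 + k) (o(k) = (2*k)*(-27 + k) = 2*k*(-27 + k))
v = 17348 (v = 3319 + 14029 = 17348)
(-40031 + 14009)*(o(l) + v) = (-40031 + 14009)*(2*2*(-27 + 2) + 17348) = -26022*(2*2*(-25) + 17348) = -26022*(-100 + 17348) = -26022*17248 = -448827456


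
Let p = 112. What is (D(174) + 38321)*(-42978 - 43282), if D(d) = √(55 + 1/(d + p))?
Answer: -3305569460 - 43130*√4499066/143 ≈ -3.3062e+9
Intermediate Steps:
D(d) = √(55 + 1/(112 + d)) (D(d) = √(55 + 1/(d + 112)) = √(55 + 1/(112 + d)))
(D(174) + 38321)*(-42978 - 43282) = (√((6161 + 55*174)/(112 + 174)) + 38321)*(-42978 - 43282) = (√((6161 + 9570)/286) + 38321)*(-86260) = (√((1/286)*15731) + 38321)*(-86260) = (√(15731/286) + 38321)*(-86260) = (√4499066/286 + 38321)*(-86260) = (38321 + √4499066/286)*(-86260) = -3305569460 - 43130*√4499066/143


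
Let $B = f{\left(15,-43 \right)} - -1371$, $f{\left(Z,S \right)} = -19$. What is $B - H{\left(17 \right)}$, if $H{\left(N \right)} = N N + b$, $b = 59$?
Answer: $1004$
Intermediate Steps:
$H{\left(N \right)} = 59 + N^{2}$ ($H{\left(N \right)} = N N + 59 = N^{2} + 59 = 59 + N^{2}$)
$B = 1352$ ($B = -19 - -1371 = -19 + 1371 = 1352$)
$B - H{\left(17 \right)} = 1352 - \left(59 + 17^{2}\right) = 1352 - \left(59 + 289\right) = 1352 - 348 = 1004$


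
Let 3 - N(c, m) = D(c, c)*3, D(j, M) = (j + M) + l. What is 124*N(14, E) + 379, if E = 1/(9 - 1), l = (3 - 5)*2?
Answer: -8177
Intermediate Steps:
l = -4 (l = -2*2 = -4)
D(j, M) = -4 + M + j (D(j, M) = (j + M) - 4 = (M + j) - 4 = -4 + M + j)
E = ⅛ (E = 1/8 = ⅛ ≈ 0.12500)
N(c, m) = 15 - 6*c (N(c, m) = 3 - (-4 + c + c)*3 = 3 - (-4 + 2*c)*3 = 3 - (-12 + 6*c) = 3 + (12 - 6*c) = 15 - 6*c)
124*N(14, E) + 379 = 124*(15 - 6*14) + 379 = 124*(15 - 84) + 379 = 124*(-69) + 379 = -8556 + 379 = -8177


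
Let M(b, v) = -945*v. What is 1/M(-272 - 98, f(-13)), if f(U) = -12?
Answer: 1/11340 ≈ 8.8183e-5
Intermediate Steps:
1/M(-272 - 98, f(-13)) = 1/(-945*(-12)) = 1/11340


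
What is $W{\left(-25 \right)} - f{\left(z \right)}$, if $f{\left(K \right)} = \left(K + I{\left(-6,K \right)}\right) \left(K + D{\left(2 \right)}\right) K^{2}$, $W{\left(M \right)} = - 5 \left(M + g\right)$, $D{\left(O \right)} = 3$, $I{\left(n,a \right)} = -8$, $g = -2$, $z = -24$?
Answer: $-386937$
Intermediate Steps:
$W{\left(M \right)} = 10 - 5 M$ ($W{\left(M \right)} = - 5 \left(M - 2\right) = - 5 \left(-2 + M\right) = 10 - 5 M$)
$f{\left(K \right)} = K^{2} \left(-8 + K\right) \left(3 + K\right)$ ($f{\left(K \right)} = \left(K - 8\right) \left(K + 3\right) K^{2} = \left(-8 + K\right) \left(3 + K\right) K^{2} = K^{2} \left(-8 + K\right) \left(3 + K\right)$)
$W{\left(-25 \right)} - f{\left(z \right)} = \left(10 - -125\right) - \left(-24\right)^{2} \left(-24 + \left(-24\right)^{2} - -120\right) = \left(10 + 125\right) - 576 \left(-24 + 576 + 120\right) = 135 - 576 \cdot 672 = 135 - 387072 = -386937$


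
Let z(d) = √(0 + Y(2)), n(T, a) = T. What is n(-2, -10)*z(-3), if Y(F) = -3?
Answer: -2*I*√3 ≈ -3.4641*I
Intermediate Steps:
z(d) = I*√3 (z(d) = √(0 - 3) = √(-3) = I*√3)
n(-2, -10)*z(-3) = -2*I*√3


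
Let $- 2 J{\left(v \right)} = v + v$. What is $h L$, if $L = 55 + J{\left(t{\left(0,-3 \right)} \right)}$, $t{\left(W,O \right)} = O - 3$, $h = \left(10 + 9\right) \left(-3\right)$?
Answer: $-3477$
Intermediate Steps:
$h = -57$ ($h = 19 \left(-3\right) = -57$)
$t{\left(W,O \right)} = -3 + O$
$J{\left(v \right)} = - v$ ($J{\left(v \right)} = - \frac{v + v}{2} = - \frac{2 v}{2} = - v$)
$L = 61$ ($L = 55 - \left(-3 - 3\right) = 55 - -6 = 55 + 6 = 61$)
$h L = \left(-57\right) 61 = -3477$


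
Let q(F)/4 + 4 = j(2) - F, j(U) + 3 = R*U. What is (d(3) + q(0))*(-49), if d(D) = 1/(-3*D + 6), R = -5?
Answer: 10045/3 ≈ 3348.3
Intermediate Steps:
j(U) = -3 - 5*U
q(F) = -68 - 4*F (q(F) = -16 + 4*((-3 - 5*2) - F) = -16 + 4*((-3 - 10) - F) = -16 + 4*(-13 - F) = -16 + (-52 - 4*F) = -68 - 4*F)
d(D) = 1/(6 - 3*D)
(d(3) + q(0))*(-49) = (-1/(-6 + 3*3) + (-68 - 4*0))*(-49) = (-1/(-6 + 9) + (-68 + 0))*(-49) = (-1/3 - 68)*(-49) = (-1*⅓ - 68)*(-49) = (-⅓ - 68)*(-49) = -205/3*(-49) = 10045/3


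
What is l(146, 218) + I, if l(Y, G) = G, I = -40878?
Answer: -40660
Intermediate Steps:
l(146, 218) + I = 218 - 40878 = -40660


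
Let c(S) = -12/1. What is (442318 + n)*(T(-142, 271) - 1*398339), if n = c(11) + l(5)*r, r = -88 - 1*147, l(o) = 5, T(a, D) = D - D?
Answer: -175719681409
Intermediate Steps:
T(a, D) = 0
r = -235 (r = -88 - 147 = -235)
c(S) = -12 (c(S) = -12*1 = -12)
n = -1187 (n = -12 + 5*(-235) = -12 - 1175 = -1187)
(442318 + n)*(T(-142, 271) - 1*398339) = (442318 - 1187)*(0 - 1*398339) = 441131*(0 - 398339) = 441131*(-398339) = -175719681409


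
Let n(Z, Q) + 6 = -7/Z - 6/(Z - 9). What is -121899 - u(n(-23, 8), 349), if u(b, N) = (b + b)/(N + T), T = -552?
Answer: -4553173475/37352 ≈ -1.2190e+5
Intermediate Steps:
n(Z, Q) = -6 - 7/Z - 6/(-9 + Z) (n(Z, Q) = -6 + (-7/Z - 6/(Z - 9)) = -6 + (-7/Z - 6/(-9 + Z)) = -6 - 7/Z - 6/(-9 + Z))
u(b, N) = 2*b/(-552 + N) (u(b, N) = (b + b)/(N - 552) = (2*b)/(-552 + N) = 2*b/(-552 + N))
-121899 - u(n(-23, 8), 349) = -121899 - 2*(63 - 6*(-23)² + 41*(-23))/((-23)*(-9 - 23))/(-552 + 349) = -121899 - 2*(-1/23*(63 - 6*529 - 943)/(-32))/(-203) = -121899 - 2*(-1/23*(-1/32)*(63 - 3174 - 943))*(-1)/203 = -121899 - 2*(-1/23*(-1/32)*(-4054))*(-1)/203 = -121899 - 2*(-2027)*(-1)/(368*203) = -121899 - 1*2027/37352 = -121899 - 2027/37352 = -4553173475/37352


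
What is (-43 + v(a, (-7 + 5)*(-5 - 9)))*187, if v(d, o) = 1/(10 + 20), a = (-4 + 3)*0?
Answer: -241043/30 ≈ -8034.8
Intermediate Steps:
a = 0 (a = -1*0 = 0)
v(d, o) = 1/30
(-43 + v(a, (-7 + 5)*(-5 - 9)))*187 = (-43 + 1/30)*187 = -1289/30*187 = -241043/30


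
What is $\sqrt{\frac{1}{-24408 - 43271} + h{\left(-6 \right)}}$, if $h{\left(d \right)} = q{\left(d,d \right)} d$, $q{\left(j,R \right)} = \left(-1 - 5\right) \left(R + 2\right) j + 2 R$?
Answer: $\frac{7 \sqrt{87495884953}}{67679} \approx 30.594$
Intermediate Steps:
$q{\left(j,R \right)} = 2 R + j \left(-12 - 6 R\right)$ ($q{\left(j,R \right)} = - 6 \left(2 + R\right) j + 2 R = \left(-12 - 6 R\right) j + 2 R = j \left(-12 - 6 R\right) + 2 R = 2 R + j \left(-12 - 6 R\right)$)
$h{\left(d \right)} = d \left(- 10 d - 6 d^{2}\right)$ ($h{\left(d \right)} = \left(- 12 d + 2 d - 6 d d\right) d = \left(- 12 d + 2 d - 6 d^{2}\right) d = \left(- 10 d - 6 d^{2}\right) d = d \left(- 10 d - 6 d^{2}\right)$)
$\sqrt{\frac{1}{-24408 - 43271} + h{\left(-6 \right)}} = \sqrt{\frac{1}{-24408 - 43271} + \left(-6\right)^{2} \left(-10 - -36\right)} = \sqrt{\frac{1}{-67679} + 36 \left(-10 + 36\right)} = \sqrt{- \frac{1}{67679} + 36 \cdot 26} = \sqrt{- \frac{1}{67679} + 936} = \sqrt{\frac{63347543}{67679}} = \frac{7 \sqrt{87495884953}}{67679}$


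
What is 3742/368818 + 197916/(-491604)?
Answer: -2964808380/7554683503 ≈ -0.39245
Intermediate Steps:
3742/368818 + 197916/(-491604) = 3742*(1/368818) + 197916*(-1/491604) = 1871/184409 - 16493/40967 = -2964808380/7554683503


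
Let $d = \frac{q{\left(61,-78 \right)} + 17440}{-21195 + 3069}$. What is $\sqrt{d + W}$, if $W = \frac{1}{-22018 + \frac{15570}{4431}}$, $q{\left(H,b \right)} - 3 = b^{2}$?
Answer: $\frac{7 i \sqrt{63900351892701930079}}{49114505658} \approx 1.1393 i$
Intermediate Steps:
$q{\left(H,b \right)} = 3 + b^{2}$
$W = - \frac{1477}{32515396}$ ($W = \frac{1}{-22018 + 15570 \cdot \frac{1}{4431}} = \frac{1}{-22018 + \frac{5190}{1477}} = \frac{1}{- \frac{32515396}{1477}} = - \frac{1477}{32515396} \approx -4.5425 \cdot 10^{-5}$)
$d = - \frac{23527}{18126}$ ($d = \frac{\left(3 + \left(-78\right)^{2}\right) + 17440}{-21195 + 3069} = \frac{\left(3 + 6084\right) + 17440}{-18126} = \left(6087 + 17440\right) \left(- \frac{1}{18126}\right) = 23527 \left(- \frac{1}{18126}\right) = - \frac{23527}{18126} \approx -1.298$)
$\sqrt{d + W} = \sqrt{- \frac{23527}{18126} - \frac{1477}{32515396}} = \sqrt{- \frac{382508246897}{294687033948}} = \frac{7 i \sqrt{63900351892701930079}}{49114505658}$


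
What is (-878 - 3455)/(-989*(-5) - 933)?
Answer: -4333/4012 ≈ -1.0800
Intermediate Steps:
(-878 - 3455)/(-989*(-5) - 933) = -4333/(4945 - 933) = -4333/4012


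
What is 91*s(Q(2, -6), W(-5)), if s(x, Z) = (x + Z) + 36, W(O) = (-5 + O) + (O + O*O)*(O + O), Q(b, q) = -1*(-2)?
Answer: -15652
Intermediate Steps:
Q(b, q) = 2
W(O) = -5 + O + 2*O*(O + O**2) (W(O) = (-5 + O) + (O + O**2)*(2*O) = (-5 + O) + 2*O*(O + O**2) = -5 + O + 2*O*(O + O**2))
s(x, Z) = 36 + Z + x (s(x, Z) = (Z + x) + 36 = 36 + Z + x)
91*s(Q(2, -6), W(-5)) = 91*(36 + (-5 - 5 + 2*(-5)**2 + 2*(-5)**3) + 2) = 91*(36 + (-5 - 5 + 2*25 + 2*(-125)) + 2) = 91*(36 + (-5 - 5 + 50 - 250) + 2) = 91*(36 - 210 + 2) = 91*(-172) = -15652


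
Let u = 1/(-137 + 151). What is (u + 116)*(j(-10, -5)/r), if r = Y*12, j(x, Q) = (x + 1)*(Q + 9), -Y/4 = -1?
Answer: -4875/56 ≈ -87.054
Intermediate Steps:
Y = 4 (Y = -4*(-1) = 4)
j(x, Q) = (1 + x)*(9 + Q)
r = 48 (r = 4*12 = 48)
u = 1/14 ≈ 0.071429
(u + 116)*(j(-10, -5)/r) = (1/14 + 116)*((9 - 5 + 9*(-10) - 5*(-10))/48) = 1625*((9 - 5 - 90 + 50)*(1/48))/14 = 1625*(-36*1/48)/14 = (1625/14)*(-3/4) = -4875/56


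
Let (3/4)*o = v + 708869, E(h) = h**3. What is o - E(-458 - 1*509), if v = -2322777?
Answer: 2706237557/3 ≈ 9.0208e+8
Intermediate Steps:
o = -6455632/3 (o = 4*(-2322777 + 708869)/3 = (4/3)*(-1613908) = -6455632/3 ≈ -2.1519e+6)
o - E(-458 - 1*509) = -6455632/3 - (-458 - 1*509)**3 = -6455632/3 - (-458 - 509)**3 = -6455632/3 - 1*(-967)**3 = -6455632/3 - 1*(-904231063) = -6455632/3 + 904231063 = 2706237557/3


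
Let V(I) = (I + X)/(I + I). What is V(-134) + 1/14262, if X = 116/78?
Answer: 6143039/12422202 ≈ 0.49452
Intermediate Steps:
X = 58/39 (X = 116*(1/78) = 58/39 ≈ 1.4872)
V(I) = (58/39 + I)/(2*I) (V(I) = (I + 58/39)/(I + I) = (58/39 + I)/((2*I)) = (58/39 + I)*(1/(2*I)) = (58/39 + I)/(2*I))
V(-134) + 1/14262 = (1/78)*(58 + 39*(-134))/(-134) + 1/14262 = (1/78)*(-1/134)*(58 - 5226) + 1/14262 = (1/78)*(-1/134)*(-5168) + 1/14262 = 1292/2613 + 1/14262 = 6143039/12422202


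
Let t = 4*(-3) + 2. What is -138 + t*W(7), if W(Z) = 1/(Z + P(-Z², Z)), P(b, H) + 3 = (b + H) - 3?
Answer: -5648/41 ≈ -137.76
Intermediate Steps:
P(b, H) = -6 + H + b (P(b, H) = -3 + ((b + H) - 3) = -3 + ((H + b) - 3) = -3 + (-3 + H + b) = -6 + H + b)
t = -10 (t = -12 + 2 = -10)
W(Z) = 1/(-6 - Z² + 2*Z) (W(Z) = 1/(Z + (-6 + Z - Z²)) = 1/(-6 - Z² + 2*Z))
-138 + t*W(7) = -138 - (-10)/(6 + 7² - 2*7) = -138 - (-10)/(6 + 49 - 14) = -138 - (-10)/41 = -138 - 10*(-1/41) = -138 + 10/41 = -5648/41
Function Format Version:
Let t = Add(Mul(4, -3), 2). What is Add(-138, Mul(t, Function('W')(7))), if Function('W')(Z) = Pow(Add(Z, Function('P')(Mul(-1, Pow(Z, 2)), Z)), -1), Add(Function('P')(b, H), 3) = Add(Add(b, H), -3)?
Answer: Rational(-5648, 41) ≈ -137.76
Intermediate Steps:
Function('P')(b, H) = Add(-6, H, b) (Function('P')(b, H) = Add(-3, Add(Add(b, H), -3)) = Add(-3, Add(Add(H, b), -3)) = Add(-3, Add(-3, H, b)) = Add(-6, H, b))
t = -10 (t = Add(-12, 2) = -10)
Function('W')(Z) = Pow(Add(-6, Mul(-1, Pow(Z, 2)), Mul(2, Z)), -1) (Function('W')(Z) = Pow(Add(Z, Add(-6, Z, Mul(-1, Pow(Z, 2)))), -1) = Pow(Add(-6, Mul(-1, Pow(Z, 2)), Mul(2, Z)), -1))
Add(-138, Mul(t, Function('W')(7))) = Add(-138, Mul(-10, Mul(-1, Pow(Add(6, Pow(7, 2), Mul(-2, 7)), -1)))) = Add(-138, Mul(-10, Mul(-1, Pow(Add(6, 49, -14), -1)))) = Add(-138, Mul(-10, Mul(-1, Pow(41, -1)))) = Add(-138, Mul(-10, Mul(-1, Rational(1, 41)))) = Add(-138, Mul(-10, Rational(-1, 41))) = Add(-138, Rational(10, 41)) = Rational(-5648, 41)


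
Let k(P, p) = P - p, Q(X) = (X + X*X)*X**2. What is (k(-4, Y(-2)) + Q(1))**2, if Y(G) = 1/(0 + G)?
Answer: 9/4 ≈ 2.2500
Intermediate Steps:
Y(G) = 1/G
Q(X) = X**2*(X + X**2) (Q(X) = (X + X**2)*X**2 = X**2*(X + X**2))
(k(-4, Y(-2)) + Q(1))**2 = ((-4 - 1/(-2)) + 1**3*(1 + 1))**2 = ((-4 - 1*(-1/2)) + 1*2)**2 = ((-4 + 1/2) + 2)**2 = (-7/2 + 2)**2 = (-3/2)**2 = 9/4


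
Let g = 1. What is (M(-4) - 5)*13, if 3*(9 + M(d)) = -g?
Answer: -559/3 ≈ -186.33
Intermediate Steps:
M(d) = -28/3 (M(d) = -9 + (-1*1)/3 = -9 + (⅓)*(-1) = -9 - ⅓ = -28/3)
(M(-4) - 5)*13 = (-28/3 - 5)*13 = -43/3*13 = -559/3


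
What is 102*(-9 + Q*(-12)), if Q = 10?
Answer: -13158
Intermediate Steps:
102*(-9 + Q*(-12)) = 102*(-9 + 10*(-12)) = 102*(-9 - 120) = 102*(-129) = -13158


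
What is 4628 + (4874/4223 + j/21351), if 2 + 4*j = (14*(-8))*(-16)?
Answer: 834781676021/180330546 ≈ 4629.2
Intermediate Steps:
j = 895/2 (j = -½ + ((14*(-8))*(-16))/4 = -½ + (-112*(-16))/4 = -½ + (¼)*1792 = -½ + 448 = 895/2 ≈ 447.50)
4628 + (4874/4223 + j/21351) = 4628 + (4874/4223 + (895/2)/21351) = 4628 + (4874*(1/4223) + (895/2)*(1/21351)) = 4628 + (4874/4223 + 895/42702) = 4628 + 211909133/180330546 = 834781676021/180330546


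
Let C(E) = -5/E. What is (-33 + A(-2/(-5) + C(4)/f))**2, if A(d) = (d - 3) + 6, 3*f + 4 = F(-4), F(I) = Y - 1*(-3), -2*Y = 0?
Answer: 267289/400 ≈ 668.22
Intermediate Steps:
Y = 0 (Y = -1/2*0 = 0)
F(I) = 3 (F(I) = 0 - 1*(-3) = 0 + 3 = 3)
f = -1/3 (f = -4/3 + (1/3)*3 = -4/3 + 1 = -1/3 ≈ -0.33333)
A(d) = 3 + d (A(d) = (-3 + d) + 6 = 3 + d)
(-33 + A(-2/(-5) + C(4)/f))**2 = (-33 + (3 + (-2/(-5) + (-5/4)/(-1/3))))**2 = (-33 + (3 + (-2*(-1/5) - 5*1/4*(-3))))**2 = (-33 + (3 + (2/5 - 5/4*(-3))))**2 = (-33 + (3 + (2/5 + 15/4)))**2 = (-33 + (3 + 83/20))**2 = (-33 + 143/20)**2 = (-517/20)**2 = 267289/400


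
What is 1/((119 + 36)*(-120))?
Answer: -1/18600 ≈ -5.3763e-5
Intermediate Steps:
1/((119 + 36)*(-120)) = 1/(155*(-120)) = 1/(-18600) = -1/18600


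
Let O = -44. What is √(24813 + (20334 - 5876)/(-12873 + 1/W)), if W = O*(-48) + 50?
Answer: √768759499257991553/5566285 ≈ 157.52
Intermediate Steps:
W = 2162 (W = -44*(-48) + 50 = 2112 + 50 = 2162)
√(24813 + (20334 - 5876)/(-12873 + 1/W)) = √(24813 + (20334 - 5876)/(-12873 + 1/2162)) = √(24813 + 14458/(-12873 + 1/2162)) = √(24813 + 14458/(-27831425/2162)) = √(24813 + 14458*(-2162/27831425)) = √(24813 - 31258196/27831425) = √(690549890329/27831425) = √768759499257991553/5566285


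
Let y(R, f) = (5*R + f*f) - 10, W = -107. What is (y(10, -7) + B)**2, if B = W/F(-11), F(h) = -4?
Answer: 214369/16 ≈ 13398.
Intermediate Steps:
y(R, f) = -10 + f**2 + 5*R (y(R, f) = (5*R + f**2) - 10 = (f**2 + 5*R) - 10 = -10 + f**2 + 5*R)
B = 107/4 (B = -107/(-4) = -107*(-1/4) = 107/4 ≈ 26.750)
(y(10, -7) + B)**2 = ((-10 + (-7)**2 + 5*10) + 107/4)**2 = ((-10 + 49 + 50) + 107/4)**2 = (89 + 107/4)**2 = (463/4)**2 = 214369/16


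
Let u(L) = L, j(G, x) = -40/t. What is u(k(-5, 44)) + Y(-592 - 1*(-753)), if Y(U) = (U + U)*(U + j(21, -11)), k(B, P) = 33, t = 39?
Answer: 2010245/39 ≈ 51545.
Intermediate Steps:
j(G, x) = -40/39
Y(U) = 2*U*(-40/39 + U) (Y(U) = (U + U)*(U - 40/39) = (2*U)*(-40/39 + U) = 2*U*(-40/39 + U))
u(k(-5, 44)) + Y(-592 - 1*(-753)) = 33 + 2*(-592 - 1*(-753))*(-40 + 39*(-592 - 1*(-753)))/39 = 33 + 2*(-592 + 753)*(-40 + 39*(-592 + 753))/39 = 33 + (2/39)*161*(-40 + 39*161) = 33 + (2/39)*161*(-40 + 6279) = 33 + (2/39)*161*6239 = 33 + 2008958/39 = 2010245/39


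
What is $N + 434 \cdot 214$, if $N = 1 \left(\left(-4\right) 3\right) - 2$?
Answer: $92862$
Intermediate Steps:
$N = -14$ ($N = 1 \left(-12\right) - 2 = -12 - 2 = -14$)
$N + 434 \cdot 214 = -14 + 434 \cdot 214 = -14 + 92876 = 92862$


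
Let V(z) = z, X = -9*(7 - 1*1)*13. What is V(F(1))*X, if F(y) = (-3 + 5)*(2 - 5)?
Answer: 4212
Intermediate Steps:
F(y) = -6 (F(y) = 2*(-3) = -6)
X = -702 (X = -9*(7 - 1)*13 = -9*6*13 = -54*13 = -702)
V(F(1))*X = -6*(-702) = 4212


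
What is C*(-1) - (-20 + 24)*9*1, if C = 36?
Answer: -72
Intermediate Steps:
C*(-1) - (-20 + 24)*9*1 = 36*(-1) - (-20 + 24)*9*1 = -36 - 4*9 = -36 - 1*36 = -36 - 36 = -72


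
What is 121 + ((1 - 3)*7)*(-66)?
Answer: 1045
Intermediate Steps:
121 + ((1 - 3)*7)*(-66) = 121 - 2*7*(-66) = 121 - 14*(-66) = 121 + 924 = 1045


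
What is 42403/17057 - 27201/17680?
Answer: 285717583/301567760 ≈ 0.94744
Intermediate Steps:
42403/17057 - 27201/17680 = 285717583/301567760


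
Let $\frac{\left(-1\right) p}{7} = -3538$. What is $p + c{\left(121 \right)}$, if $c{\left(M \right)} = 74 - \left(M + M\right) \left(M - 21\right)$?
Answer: $640$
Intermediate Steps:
$p = 24766$ ($p = \left(-7\right) \left(-3538\right) = 24766$)
$c{\left(M \right)} = 74 - 2 M \left(-21 + M\right)$
$p + c{\left(121 \right)} = 24766 + \left(74 - 2 \cdot 121^{2} + 42 \cdot 121\right) = 24766 + \left(74 - 29282 + 5082\right) = 24766 - 24126 = 640$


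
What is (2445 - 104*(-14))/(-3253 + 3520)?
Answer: 3901/267 ≈ 14.610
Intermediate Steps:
(2445 - 104*(-14))/(-3253 + 3520) = (2445 + 1456)/267 = 3901*(1/267) = 3901/267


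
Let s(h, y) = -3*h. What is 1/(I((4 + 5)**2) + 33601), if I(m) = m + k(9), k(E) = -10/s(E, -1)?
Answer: 27/909424 ≈ 2.9689e-5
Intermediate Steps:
k(E) = 10/(3*E) (k(E) = -10*(-1/(3*E)) = -(-10)/(3*E) = 10/(3*E))
I(m) = 10/27 + m (I(m) = m + (10/3)/9 = m + (10/3)*(1/9) = m + 10/27 = 10/27 + m)
1/(I((4 + 5)**2) + 33601) = 1/((10/27 + (4 + 5)**2) + 33601) = 1/((10/27 + 9**2) + 33601) = 1/((10/27 + 81) + 33601) = 1/(2197/27 + 33601) = 1/(909424/27) = 27/909424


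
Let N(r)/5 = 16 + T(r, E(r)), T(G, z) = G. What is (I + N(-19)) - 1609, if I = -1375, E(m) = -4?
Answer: -2999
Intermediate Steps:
N(r) = 80 + 5*r (N(r) = 5*(16 + r) = 80 + 5*r)
(I + N(-19)) - 1609 = (-1375 + (80 + 5*(-19))) - 1609 = (-1375 + (80 - 95)) - 1609 = (-1375 - 15) - 1609 = -1390 - 1609 = -2999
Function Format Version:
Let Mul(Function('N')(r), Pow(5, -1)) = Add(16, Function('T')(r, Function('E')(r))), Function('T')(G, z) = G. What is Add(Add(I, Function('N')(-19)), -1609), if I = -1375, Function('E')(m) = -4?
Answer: -2999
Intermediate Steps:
Function('N')(r) = Add(80, Mul(5, r)) (Function('N')(r) = Mul(5, Add(16, r)) = Add(80, Mul(5, r)))
Add(Add(I, Function('N')(-19)), -1609) = Add(Add(-1375, Add(80, Mul(5, -19))), -1609) = Add(Add(-1375, Add(80, -95)), -1609) = Add(Add(-1375, -15), -1609) = Add(-1390, -1609) = -2999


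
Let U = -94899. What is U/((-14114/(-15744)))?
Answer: -747044928/7057 ≈ -1.0586e+5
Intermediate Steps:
U/((-14114/(-15744))) = -94899/((-14114/(-15744))) = -94899/((-14114*(-1/15744))) = -94899/7057/7872 = -94899*7872/7057 = -747044928/7057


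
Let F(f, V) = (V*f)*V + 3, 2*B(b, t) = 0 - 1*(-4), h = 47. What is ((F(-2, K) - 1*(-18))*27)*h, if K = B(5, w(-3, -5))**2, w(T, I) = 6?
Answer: -13959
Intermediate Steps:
B(b, t) = 2 (B(b, t) = (0 - 1*(-4))/2 = (0 + 4)/2 = (1/2)*4 = 2)
K = 4 (K = 2**2 = 4)
F(f, V) = 3 + f*V**2 (F(f, V) = f*V**2 + 3 = 3 + f*V**2)
((F(-2, K) - 1*(-18))*27)*h = (((3 - 2*4**2) - 1*(-18))*27)*47 = (((3 - 2*16) + 18)*27)*47 = (((3 - 32) + 18)*27)*47 = ((-29 + 18)*27)*47 = -11*27*47 = -297*47 = -13959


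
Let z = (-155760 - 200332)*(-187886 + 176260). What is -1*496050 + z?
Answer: 4139429542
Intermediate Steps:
z = 4139925592 (z = -356092*(-11626) = 4139925592)
-1*496050 + z = -1*496050 + 4139925592 = -496050 + 4139925592 = 4139429542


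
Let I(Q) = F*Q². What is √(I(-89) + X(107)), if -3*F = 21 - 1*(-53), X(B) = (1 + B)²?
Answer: I*√1653486/3 ≈ 428.63*I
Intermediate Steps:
F = -74/3 (F = -(21 - 1*(-53))/3 = -(21 + 53)/3 = -⅓*74 = -74/3 ≈ -24.667)
I(Q) = -74*Q²/3
√(I(-89) + X(107)) = √(-74/3*(-89)² + (1 + 107)²) = √(-74/3*7921 + 108²) = √(-586154/3 + 11664) = √(-551162/3) = I*√1653486/3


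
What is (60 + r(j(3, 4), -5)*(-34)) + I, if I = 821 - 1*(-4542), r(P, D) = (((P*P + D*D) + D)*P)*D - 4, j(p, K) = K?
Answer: 30039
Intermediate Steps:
r(P, D) = -4 + D*P*(D + D² + P²) (r(P, D) = (((P² + D²) + D)*P)*D - 4 = (((D² + P²) + D)*P)*D - 4 = ((D + D² + P²)*P)*D - 4 = (P*(D + D² + P²))*D - 4 = D*P*(D + D² + P²) - 4 = -4 + D*P*(D + D² + P²))
I = 5363 (I = 821 + 4542 = 5363)
(60 + r(j(3, 4), -5)*(-34)) + I = (60 + (-4 - 5*4³ + 4*(-5)² + 4*(-5)³)*(-34)) + 5363 = (60 + (-4 - 5*64 + 4*25 + 4*(-125))*(-34)) + 5363 = (60 + (-4 - 320 + 100 - 500)*(-34)) + 5363 = (60 - 724*(-34)) + 5363 = (60 + 24616) + 5363 = 24676 + 5363 = 30039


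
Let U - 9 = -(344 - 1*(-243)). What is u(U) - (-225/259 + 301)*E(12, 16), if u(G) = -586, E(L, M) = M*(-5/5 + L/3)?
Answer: -3883006/259 ≈ -14992.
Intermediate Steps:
E(L, M) = M*(-1 + L/3) (E(L, M) = M*(-5*⅕ + L*(⅓)) = M*(-1 + L/3))
U = -578 (U = 9 - (344 - 1*(-243)) = 9 - (344 + 243) = 9 - 1*587 = 9 - 587 = -578)
u(U) - (-225/259 + 301)*E(12, 16) = -586 - (-225/259 + 301)*(⅓)*16*(-3 + 12) = -586 - (-225*1/259 + 301)*(⅓)*16*9 = -586 - (-225/259 + 301)*48 = -586 - 77734*48/259 = -586 - 1*3731232/259 = -586 - 3731232/259 = -3883006/259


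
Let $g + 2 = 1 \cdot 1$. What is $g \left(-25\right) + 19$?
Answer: $44$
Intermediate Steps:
$g = -1$ ($g = -2 + 1 \cdot 1 = -2 + 1 = -1$)
$g \left(-25\right) + 19 = \left(-1\right) \left(-25\right) + 19 = 25 + 19 = 44$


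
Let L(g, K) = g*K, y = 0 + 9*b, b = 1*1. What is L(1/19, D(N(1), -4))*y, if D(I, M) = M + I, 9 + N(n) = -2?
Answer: -135/19 ≈ -7.1053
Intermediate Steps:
b = 1
N(n) = -11 (N(n) = -9 - 2 = -11)
y = 9 (y = 0 + 9*1 = 0 + 9 = 9)
D(I, M) = I + M
L(g, K) = K*g
L(1/19, D(N(1), -4))*y = ((-11 - 4)/19)*9 = -15*1/19*9 = -15/19*9 = -135/19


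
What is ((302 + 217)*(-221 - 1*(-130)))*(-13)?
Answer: 613977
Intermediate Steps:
((302 + 217)*(-221 - 1*(-130)))*(-13) = (519*(-221 + 130))*(-13) = (519*(-91))*(-13) = -47229*(-13) = 613977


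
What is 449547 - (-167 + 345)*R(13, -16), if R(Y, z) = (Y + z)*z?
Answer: 441003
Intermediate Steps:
R(Y, z) = z*(Y + z)
449547 - (-167 + 345)*R(13, -16) = 449547 - (-167 + 345)*(-16*(13 - 16)) = 449547 - 178*(-16*(-3)) = 449547 - 178*48 = 449547 - 1*8544 = 449547 - 8544 = 441003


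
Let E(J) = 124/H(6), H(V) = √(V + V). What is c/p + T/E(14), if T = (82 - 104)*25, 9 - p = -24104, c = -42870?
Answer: -42870/24113 - 275*√3/31 ≈ -17.143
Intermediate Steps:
p = 24113 (p = 9 - 1*(-24104) = 9 + 24104 = 24113)
H(V) = √2*√V (H(V) = √(2*V) = √2*√V)
E(J) = 62*√3/3 (E(J) = 124/((√2*√6)) = 124/((2*√3)) = 124*(√3/6) = 62*√3/3)
T = -550 (T = -22*25 = -550)
c/p + T/E(14) = -42870/24113 - 550*√3/62 = -42870*1/24113 - 275*√3/31 = -42870/24113 - 275*√3/31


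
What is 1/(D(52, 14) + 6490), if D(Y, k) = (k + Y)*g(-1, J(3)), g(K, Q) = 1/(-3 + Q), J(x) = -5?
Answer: 4/25927 ≈ 0.00015428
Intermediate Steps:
D(Y, k) = -Y/8 - k/8 (D(Y, k) = (k + Y)/(-3 - 5) = (Y + k)/(-8) = (Y + k)*(-⅛) = -Y/8 - k/8)
1/(D(52, 14) + 6490) = 1/((-⅛*52 - ⅛*14) + 6490) = 1/((-13/2 - 7/4) + 6490) = 1/(-33/4 + 6490) = 1/(25927/4) = 4/25927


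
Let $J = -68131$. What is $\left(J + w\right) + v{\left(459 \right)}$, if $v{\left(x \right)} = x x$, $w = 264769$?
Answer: $407319$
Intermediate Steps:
$v{\left(x \right)} = x^{2}$
$\left(J + w\right) + v{\left(459 \right)} = \left(-68131 + 264769\right) + 459^{2} = 196638 + 210681 = 407319$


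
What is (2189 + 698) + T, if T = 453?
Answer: 3340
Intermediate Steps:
(2189 + 698) + T = (2189 + 698) + 453 = 2887 + 453 = 3340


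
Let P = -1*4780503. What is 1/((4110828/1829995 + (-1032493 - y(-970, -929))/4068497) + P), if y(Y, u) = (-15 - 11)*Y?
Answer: -7445329167515/35592403632011075964 ≈ -2.0918e-7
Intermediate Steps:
P = -4780503
y(Y, u) = -26*Y
1/((4110828/1829995 + (-1032493 - y(-970, -929))/4068497) + P) = 1/((4110828/1829995 + (-1032493 - (-26)*(-970))/4068497) - 4780503) = 1/((4110828*(1/1829995) + (-1032493 - 1*25220)*(1/4068497)) - 4780503) = 1/((4110828/1829995 + (-1032493 - 25220)*(1/4068497)) - 4780503) = 1/((4110828/1829995 - 1057713*1/4068497) - 4780503) = 1/((4110828/1829995 - 1057713/4068497) - 4780503) = 1/(14789281884081/7445329167515 - 4780503) = 1/(-35592403632011075964/7445329167515) = -7445329167515/35592403632011075964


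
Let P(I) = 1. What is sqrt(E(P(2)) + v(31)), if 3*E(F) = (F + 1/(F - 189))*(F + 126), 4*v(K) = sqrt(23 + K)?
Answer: sqrt(3348609 + 59643*sqrt(6))/282 ≈ 6.6291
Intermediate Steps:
v(K) = sqrt(23 + K)/4
E(F) = (126 + F)*(F + 1/(-189 + F))/3 (E(F) = ((F + 1/(F - 189))*(F + 126))/3 = ((F + 1/(-189 + F))*(126 + F))/3 = ((126 + F)*(F + 1/(-189 + F)))/3 = (126 + F)*(F + 1/(-189 + F))/3)
sqrt(E(P(2)) + v(31)) = sqrt((126 + 1**3 - 23813*1 - 63*1**2)/(3*(-189 + 1)) + sqrt(23 + 31)/4) = sqrt((1/3)*(126 + 1 - 23813 - 63*1)/(-188) + sqrt(54)/4) = sqrt((1/3)*(-1/188)*(126 + 1 - 23813 - 63) + (3*sqrt(6))/4) = sqrt((1/3)*(-1/188)*(-23749) + 3*sqrt(6)/4) = sqrt(23749/564 + 3*sqrt(6)/4)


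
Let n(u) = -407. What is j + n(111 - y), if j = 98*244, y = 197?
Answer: 23505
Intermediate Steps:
j = 23912
j + n(111 - y) = 23912 - 407 = 23505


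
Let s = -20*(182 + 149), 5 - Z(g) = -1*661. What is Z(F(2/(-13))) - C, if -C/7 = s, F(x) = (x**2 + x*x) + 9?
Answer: -45674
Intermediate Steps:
F(x) = 9 + 2*x**2 (F(x) = (x**2 + x**2) + 9 = 2*x**2 + 9 = 9 + 2*x**2)
Z(g) = 666 (Z(g) = 5 - (-1)*661 = 5 - 1*(-661) = 5 + 661 = 666)
s = -6620 (s = -20*331 = -6620)
C = 46340 (C = -7*(-6620) = 46340)
Z(F(2/(-13))) - C = 666 - 1*46340 = 666 - 46340 = -45674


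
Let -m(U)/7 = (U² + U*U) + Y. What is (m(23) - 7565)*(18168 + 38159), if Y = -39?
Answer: -827894246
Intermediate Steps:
m(U) = 273 - 14*U² (m(U) = -7*((U² + U*U) - 39) = -7*((U² + U²) - 39) = -7*(2*U² - 39) = -7*(-39 + 2*U²) = 273 - 14*U²)
(m(23) - 7565)*(18168 + 38159) = ((273 - 14*23²) - 7565)*(18168 + 38159) = ((273 - 14*529) - 7565)*56327 = ((273 - 7406) - 7565)*56327 = (-7133 - 7565)*56327 = -14698*56327 = -827894246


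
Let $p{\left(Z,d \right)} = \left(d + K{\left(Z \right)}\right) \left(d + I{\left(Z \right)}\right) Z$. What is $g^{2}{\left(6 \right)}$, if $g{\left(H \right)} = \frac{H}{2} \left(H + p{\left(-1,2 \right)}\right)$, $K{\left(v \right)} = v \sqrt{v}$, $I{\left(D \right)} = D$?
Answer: $135 + 72 i \approx 135.0 + 72.0 i$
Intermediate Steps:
$K{\left(v \right)} = v^{\frac{3}{2}}$
$p{\left(Z,d \right)} = Z \left(Z + d\right) \left(d + Z^{\frac{3}{2}}\right)$ ($p{\left(Z,d \right)} = \left(d + Z^{\frac{3}{2}}\right) \left(d + Z\right) Z = \left(d + Z^{\frac{3}{2}}\right) \left(Z + d\right) Z = \left(Z + d\right) \left(d + Z^{\frac{3}{2}}\right) Z = Z \left(Z + d\right) \left(d + Z^{\frac{3}{2}}\right)$)
$g{\left(H \right)} = \frac{H \left(-2 + i + H\right)}{2}$ ($g{\left(H \right)} = \frac{H}{2} \left(H - \left(\left(-1\right)^{\frac{5}{2}} + 2^{2} - 2 + 2 \left(-1\right)^{\frac{3}{2}}\right)\right) = H \frac{1}{2} \left(H - \left(i + 4 - 2 + 2 \left(- i\right)\right)\right) = \frac{H}{2} \left(H - \left(i + 4 - 2 - 2 i\right)\right) = \frac{H}{2} \left(H - \left(2 - i\right)\right) = \frac{H}{2} \left(-2 + i + H\right) = \frac{H \left(-2 + i + H\right)}{2}$)
$g^{2}{\left(6 \right)} = \left(\frac{1}{2} \cdot 6 \left(-2 + i + 6\right)\right)^{2} = \left(\frac{1}{2} \cdot 6 \left(4 + i\right)\right)^{2} = \left(12 + 3 i\right)^{2}$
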